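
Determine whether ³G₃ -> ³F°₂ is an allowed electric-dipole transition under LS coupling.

allowed

Parity must change: even → odd — ✓.
ΔS = 0: S: 1 → 1 — ✓.
ΔL = 0, ±1 (not L=0↔0): L: 4 → 3, ΔL = -1 — ✓.
ΔJ = 0, ±1 (not J=0↔0): J: 3 → 2, ΔJ = -1 — ✓.
All four E1 rules are satisfied.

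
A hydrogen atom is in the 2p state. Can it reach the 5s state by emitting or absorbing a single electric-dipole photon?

Initial l = 1, final l = 0, so Δl = -1. E1 requires Δl = ±1: passes.
All E1 selection rules are satisfied.

allowed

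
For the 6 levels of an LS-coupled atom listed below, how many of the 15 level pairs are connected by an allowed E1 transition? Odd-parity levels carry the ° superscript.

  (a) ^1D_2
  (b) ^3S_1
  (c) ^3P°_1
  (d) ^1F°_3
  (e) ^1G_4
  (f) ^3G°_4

3

(a)–(b): forbidden (parity, ΔS, ΔL).
(a)–(c): forbidden (ΔS).
(a)–(d): allowed.
(a)–(e): forbidden (parity, ΔL, ΔJ).
(a)–(f): forbidden (ΔS, ΔL, ΔJ).
(b)–(c): allowed.
(b)–(d): forbidden (ΔS, ΔL, ΔJ).
(b)–(e): forbidden (parity, ΔS, ΔL, ΔJ).
(b)–(f): forbidden (ΔL, ΔJ).
(c)–(d): forbidden (parity, ΔS, ΔL, ΔJ).
(c)–(e): forbidden (ΔS, ΔL, ΔJ).
(c)–(f): forbidden (parity, ΔL, ΔJ).
(d)–(e): allowed.
(d)–(f): forbidden (parity, ΔS).
(e)–(f): forbidden (ΔS).
Allowed pairs: 3 of 15.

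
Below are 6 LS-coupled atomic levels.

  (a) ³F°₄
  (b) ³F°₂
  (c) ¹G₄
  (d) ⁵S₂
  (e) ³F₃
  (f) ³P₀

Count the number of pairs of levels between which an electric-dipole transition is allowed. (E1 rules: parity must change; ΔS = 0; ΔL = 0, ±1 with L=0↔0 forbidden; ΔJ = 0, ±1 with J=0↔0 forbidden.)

(a)–(b): forbidden (parity, ΔJ).
(a)–(c): forbidden (ΔS).
(a)–(d): forbidden (ΔS, ΔL, ΔJ).
(a)–(e): allowed.
(a)–(f): forbidden (ΔL, ΔJ).
(b)–(c): forbidden (ΔS, ΔJ).
(b)–(d): forbidden (ΔS, ΔL).
(b)–(e): allowed.
(b)–(f): forbidden (ΔL, ΔJ).
(c)–(d): forbidden (parity, ΔS, ΔL, ΔJ).
(c)–(e): forbidden (parity, ΔS).
(c)–(f): forbidden (parity, ΔS, ΔL, ΔJ).
(d)–(e): forbidden (parity, ΔS, ΔL).
(d)–(f): forbidden (parity, ΔS, ΔJ).
(e)–(f): forbidden (parity, ΔL, ΔJ).
Allowed pairs: 2 of 15.

2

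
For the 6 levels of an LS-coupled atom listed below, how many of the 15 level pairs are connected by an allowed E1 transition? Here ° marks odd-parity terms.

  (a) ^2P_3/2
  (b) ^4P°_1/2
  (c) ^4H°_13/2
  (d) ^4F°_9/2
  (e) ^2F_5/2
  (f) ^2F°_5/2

(a)–(b): forbidden (ΔS).
(a)–(c): forbidden (ΔS, ΔL, ΔJ).
(a)–(d): forbidden (ΔS, ΔL, ΔJ).
(a)–(e): forbidden (parity, ΔL).
(a)–(f): forbidden (ΔL).
(b)–(c): forbidden (parity, ΔL, ΔJ).
(b)–(d): forbidden (parity, ΔL, ΔJ).
(b)–(e): forbidden (ΔS, ΔL, ΔJ).
(b)–(f): forbidden (parity, ΔS, ΔL, ΔJ).
(c)–(d): forbidden (parity, ΔL, ΔJ).
(c)–(e): forbidden (ΔS, ΔL, ΔJ).
(c)–(f): forbidden (parity, ΔS, ΔL, ΔJ).
(d)–(e): forbidden (ΔS, ΔJ).
(d)–(f): forbidden (parity, ΔS, ΔJ).
(e)–(f): allowed.
Allowed pairs: 1 of 15.

1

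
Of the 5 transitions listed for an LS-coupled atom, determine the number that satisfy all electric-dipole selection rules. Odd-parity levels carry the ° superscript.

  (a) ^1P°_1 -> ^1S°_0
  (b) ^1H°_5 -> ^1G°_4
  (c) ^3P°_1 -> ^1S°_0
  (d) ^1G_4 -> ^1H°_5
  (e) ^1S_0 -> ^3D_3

1

(a) forbidden (parity fails)
(b) forbidden (parity fails)
(c) forbidden (parity, ΔS fail)
(d) allowed
(e) forbidden (parity, ΔS, ΔL, ΔJ fail)
Total allowed: 1 of 5.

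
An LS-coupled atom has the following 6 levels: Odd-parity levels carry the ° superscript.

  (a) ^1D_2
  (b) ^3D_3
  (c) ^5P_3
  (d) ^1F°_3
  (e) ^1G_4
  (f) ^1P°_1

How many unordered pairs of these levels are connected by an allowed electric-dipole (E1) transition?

3

(a)–(b): forbidden (parity, ΔS).
(a)–(c): forbidden (parity, ΔS).
(a)–(d): allowed.
(a)–(e): forbidden (parity, ΔL, ΔJ).
(a)–(f): allowed.
(b)–(c): forbidden (parity, ΔS).
(b)–(d): forbidden (ΔS).
(b)–(e): forbidden (parity, ΔS, ΔL).
(b)–(f): forbidden (ΔS, ΔJ).
(c)–(d): forbidden (ΔS, ΔL).
(c)–(e): forbidden (parity, ΔS, ΔL).
(c)–(f): forbidden (ΔS, ΔJ).
(d)–(e): allowed.
(d)–(f): forbidden (parity, ΔL, ΔJ).
(e)–(f): forbidden (ΔL, ΔJ).
Allowed pairs: 3 of 15.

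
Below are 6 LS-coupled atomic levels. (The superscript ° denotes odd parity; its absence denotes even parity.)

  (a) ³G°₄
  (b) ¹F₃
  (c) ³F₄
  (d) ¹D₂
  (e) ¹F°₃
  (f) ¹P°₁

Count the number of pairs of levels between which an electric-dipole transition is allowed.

4

(a)–(b): forbidden (ΔS).
(a)–(c): allowed.
(a)–(d): forbidden (ΔS, ΔL, ΔJ).
(a)–(e): forbidden (parity, ΔS).
(a)–(f): forbidden (parity, ΔS, ΔL, ΔJ).
(b)–(c): forbidden (parity, ΔS).
(b)–(d): forbidden (parity).
(b)–(e): allowed.
(b)–(f): forbidden (ΔL, ΔJ).
(c)–(d): forbidden (parity, ΔS, ΔJ).
(c)–(e): forbidden (ΔS).
(c)–(f): forbidden (ΔS, ΔL, ΔJ).
(d)–(e): allowed.
(d)–(f): allowed.
(e)–(f): forbidden (parity, ΔL, ΔJ).
Allowed pairs: 4 of 15.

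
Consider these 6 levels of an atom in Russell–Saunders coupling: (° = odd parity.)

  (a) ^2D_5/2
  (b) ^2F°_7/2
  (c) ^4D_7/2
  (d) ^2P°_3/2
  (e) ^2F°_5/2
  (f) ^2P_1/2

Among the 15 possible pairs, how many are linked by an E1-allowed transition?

(a)–(b): allowed.
(a)–(c): forbidden (parity, ΔS).
(a)–(d): allowed.
(a)–(e): allowed.
(a)–(f): forbidden (parity, ΔJ).
(b)–(c): forbidden (ΔS).
(b)–(d): forbidden (parity, ΔL, ΔJ).
(b)–(e): forbidden (parity).
(b)–(f): forbidden (ΔL, ΔJ).
(c)–(d): forbidden (ΔS, ΔJ).
(c)–(e): forbidden (ΔS).
(c)–(f): forbidden (parity, ΔS, ΔJ).
(d)–(e): forbidden (parity, ΔL).
(d)–(f): allowed.
(e)–(f): forbidden (ΔL, ΔJ).
Allowed pairs: 4 of 15.

4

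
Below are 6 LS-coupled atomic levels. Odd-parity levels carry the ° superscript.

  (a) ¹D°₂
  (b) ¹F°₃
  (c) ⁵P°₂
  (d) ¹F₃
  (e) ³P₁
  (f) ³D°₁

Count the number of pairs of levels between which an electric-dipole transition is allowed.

(a)–(b): forbidden (parity).
(a)–(c): forbidden (parity, ΔS).
(a)–(d): allowed.
(a)–(e): forbidden (ΔS).
(a)–(f): forbidden (parity, ΔS).
(b)–(c): forbidden (parity, ΔS, ΔL).
(b)–(d): allowed.
(b)–(e): forbidden (ΔS, ΔL, ΔJ).
(b)–(f): forbidden (parity, ΔS, ΔJ).
(c)–(d): forbidden (ΔS, ΔL).
(c)–(e): forbidden (ΔS).
(c)–(f): forbidden (parity, ΔS).
(d)–(e): forbidden (parity, ΔS, ΔL, ΔJ).
(d)–(f): forbidden (ΔS, ΔJ).
(e)–(f): allowed.
Allowed pairs: 3 of 15.

3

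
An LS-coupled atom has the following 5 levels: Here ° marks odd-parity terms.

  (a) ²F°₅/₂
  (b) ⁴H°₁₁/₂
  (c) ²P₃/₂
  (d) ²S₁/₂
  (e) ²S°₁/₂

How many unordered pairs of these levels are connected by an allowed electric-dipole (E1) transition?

(a)–(b): forbidden (parity, ΔS, ΔL, ΔJ).
(a)–(c): forbidden (ΔL).
(a)–(d): forbidden (ΔL, ΔJ).
(a)–(e): forbidden (parity, ΔL, ΔJ).
(b)–(c): forbidden (ΔS, ΔL, ΔJ).
(b)–(d): forbidden (ΔS, ΔL, ΔJ).
(b)–(e): forbidden (parity, ΔS, ΔL, ΔJ).
(c)–(d): forbidden (parity).
(c)–(e): allowed.
(d)–(e): forbidden (ΔL).
Allowed pairs: 1 of 10.

1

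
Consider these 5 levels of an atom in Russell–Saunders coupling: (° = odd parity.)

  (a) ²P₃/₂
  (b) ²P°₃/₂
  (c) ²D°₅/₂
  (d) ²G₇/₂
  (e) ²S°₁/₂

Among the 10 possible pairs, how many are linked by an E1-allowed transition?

3

(a)–(b): allowed.
(a)–(c): allowed.
(a)–(d): forbidden (parity, ΔL, ΔJ).
(a)–(e): allowed.
(b)–(c): forbidden (parity).
(b)–(d): forbidden (ΔL, ΔJ).
(b)–(e): forbidden (parity).
(c)–(d): forbidden (ΔL).
(c)–(e): forbidden (parity, ΔL, ΔJ).
(d)–(e): forbidden (ΔL, ΔJ).
Allowed pairs: 3 of 10.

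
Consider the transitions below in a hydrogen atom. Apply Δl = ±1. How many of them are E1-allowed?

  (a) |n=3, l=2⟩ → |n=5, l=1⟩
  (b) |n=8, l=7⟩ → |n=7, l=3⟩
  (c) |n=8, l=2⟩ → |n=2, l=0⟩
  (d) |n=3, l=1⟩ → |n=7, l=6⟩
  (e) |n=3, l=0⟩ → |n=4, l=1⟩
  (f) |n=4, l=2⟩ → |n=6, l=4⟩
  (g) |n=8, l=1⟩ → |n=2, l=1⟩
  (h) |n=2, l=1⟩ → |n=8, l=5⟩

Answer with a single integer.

(a) allowed
(b) forbidden — Δl = -4 (E1 requires Δl = ±1)
(c) forbidden — Δl = -2 (E1 requires Δl = ±1)
(d) forbidden — Δl = +5 (E1 requires Δl = ±1)
(e) allowed
(f) forbidden — Δl = +2 (E1 requires Δl = ±1)
(g) forbidden — Δl = +0 (E1 requires Δl = ±1)
(h) forbidden — Δl = +4 (E1 requires Δl = ±1)
Total allowed: 2 of 8.

2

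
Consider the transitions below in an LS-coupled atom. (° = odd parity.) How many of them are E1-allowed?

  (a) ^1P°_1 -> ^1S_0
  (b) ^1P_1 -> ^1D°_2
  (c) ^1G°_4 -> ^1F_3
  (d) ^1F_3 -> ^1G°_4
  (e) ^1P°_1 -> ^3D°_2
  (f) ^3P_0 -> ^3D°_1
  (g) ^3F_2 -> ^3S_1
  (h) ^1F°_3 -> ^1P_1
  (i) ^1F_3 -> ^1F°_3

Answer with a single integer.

6

(a) allowed
(b) allowed
(c) allowed
(d) allowed
(e) forbidden (parity, ΔS fail)
(f) allowed
(g) forbidden (parity, ΔL fail)
(h) forbidden (ΔL, ΔJ fail)
(i) allowed
Total allowed: 6 of 9.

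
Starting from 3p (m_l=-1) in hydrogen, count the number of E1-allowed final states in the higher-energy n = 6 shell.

E1 requires Δl = ±1, so l_f ∈ {0, 2}; with 0 ≤ l_f ≤ n_f−1 = 5, the allowed l_f values are {0, 2}.
For l_f = 0: m_f ∈ {m_i−1, m_i, m_i+1} ∩ [−0, 0] = {0} → 1 state.
For l_f = 2: m_f ∈ {m_i−1, m_i, m_i+1} ∩ [−2, 2] = {-2, -1, 0} → 3 states.
Total: 4.

4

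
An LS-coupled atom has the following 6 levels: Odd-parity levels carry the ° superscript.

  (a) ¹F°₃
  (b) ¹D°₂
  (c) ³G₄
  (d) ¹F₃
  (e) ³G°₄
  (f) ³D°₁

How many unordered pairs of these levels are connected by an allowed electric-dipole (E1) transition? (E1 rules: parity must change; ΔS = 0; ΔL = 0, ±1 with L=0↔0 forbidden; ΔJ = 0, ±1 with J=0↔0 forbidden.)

(a)–(b): forbidden (parity).
(a)–(c): forbidden (ΔS).
(a)–(d): allowed.
(a)–(e): forbidden (parity, ΔS).
(a)–(f): forbidden (parity, ΔS, ΔJ).
(b)–(c): forbidden (ΔS, ΔL, ΔJ).
(b)–(d): allowed.
(b)–(e): forbidden (parity, ΔS, ΔL, ΔJ).
(b)–(f): forbidden (parity, ΔS).
(c)–(d): forbidden (parity, ΔS).
(c)–(e): allowed.
(c)–(f): forbidden (ΔL, ΔJ).
(d)–(e): forbidden (ΔS).
(d)–(f): forbidden (ΔS, ΔJ).
(e)–(f): forbidden (parity, ΔL, ΔJ).
Allowed pairs: 3 of 15.

3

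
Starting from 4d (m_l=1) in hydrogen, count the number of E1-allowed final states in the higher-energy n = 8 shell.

5

E1 requires Δl = ±1, so l_f ∈ {1, 3}; with 0 ≤ l_f ≤ n_f−1 = 7, the allowed l_f values are {1, 3}.
For l_f = 1: m_f ∈ {m_i−1, m_i, m_i+1} ∩ [−1, 1] = {0, 1} → 2 states.
For l_f = 3: m_f ∈ {m_i−1, m_i, m_i+1} ∩ [−3, 3] = {0, 1, 2} → 3 states.
Total: 5.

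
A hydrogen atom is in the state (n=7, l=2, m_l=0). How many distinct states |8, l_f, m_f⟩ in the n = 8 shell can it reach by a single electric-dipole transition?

6

E1 requires Δl = ±1, so l_f ∈ {1, 3}; with 0 ≤ l_f ≤ n_f−1 = 7, the allowed l_f values are {1, 3}.
For l_f = 1: m_f ∈ {m_i−1, m_i, m_i+1} ∩ [−1, 1] = {-1, 0, 1} → 3 states.
For l_f = 3: m_f ∈ {m_i−1, m_i, m_i+1} ∩ [−3, 3] = {-1, 0, 1} → 3 states.
Total: 6.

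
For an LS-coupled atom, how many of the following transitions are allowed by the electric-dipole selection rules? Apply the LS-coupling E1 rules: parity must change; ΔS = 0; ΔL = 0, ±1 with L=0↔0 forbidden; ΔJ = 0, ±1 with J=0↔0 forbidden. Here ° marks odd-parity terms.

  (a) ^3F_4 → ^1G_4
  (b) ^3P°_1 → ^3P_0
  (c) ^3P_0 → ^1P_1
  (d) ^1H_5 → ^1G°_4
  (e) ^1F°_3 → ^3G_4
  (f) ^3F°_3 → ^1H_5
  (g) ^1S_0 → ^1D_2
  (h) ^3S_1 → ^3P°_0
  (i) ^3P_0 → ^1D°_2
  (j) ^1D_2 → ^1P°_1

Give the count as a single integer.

4

(a) forbidden (parity, ΔS fail)
(b) allowed
(c) forbidden (parity, ΔS fail)
(d) allowed
(e) forbidden (ΔS fails)
(f) forbidden (ΔS, ΔL, ΔJ fail)
(g) forbidden (parity, ΔL, ΔJ fail)
(h) allowed
(i) forbidden (ΔS, ΔJ fail)
(j) allowed
Total allowed: 4 of 10.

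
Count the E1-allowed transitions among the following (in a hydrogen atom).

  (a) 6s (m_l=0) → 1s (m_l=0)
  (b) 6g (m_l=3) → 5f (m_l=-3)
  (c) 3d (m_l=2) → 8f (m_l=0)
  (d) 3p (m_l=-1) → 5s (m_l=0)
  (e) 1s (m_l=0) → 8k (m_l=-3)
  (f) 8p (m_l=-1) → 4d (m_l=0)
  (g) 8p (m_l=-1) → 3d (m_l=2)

2

(a) forbidden — Δl = +0 (E1 requires Δl = ±1)
(b) forbidden — Δm_l = -6 (E1 requires Δm_l = 0, ±1)
(c) forbidden — Δm_l = -2 (E1 requires Δm_l = 0, ±1)
(d) allowed
(e) forbidden — Δl = +7 (E1 requires Δl = ±1); Δm_l = -3 (E1 requires Δm_l = 0, ±1)
(f) allowed
(g) forbidden — Δm_l = +3 (E1 requires Δm_l = 0, ±1)
Total allowed: 2 of 7.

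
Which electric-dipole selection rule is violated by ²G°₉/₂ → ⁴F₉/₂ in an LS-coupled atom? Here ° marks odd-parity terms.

the ΔS = 0 rule

Reading off the term symbols: S 1/2→3/2, L 4→3, J 9/2→9/2, parity odd→even.
ΔS = 0: S: 1/2 → 3/2 — fails.
Parity must change: odd → even — passes.
ΔJ = 0, ±1 (not J=0↔0): J: 9/2 → 9/2, ΔJ = +0 — passes.
ΔL = 0, ±1 (not L=0↔0): L: 4 → 3, ΔL = -1 — passes.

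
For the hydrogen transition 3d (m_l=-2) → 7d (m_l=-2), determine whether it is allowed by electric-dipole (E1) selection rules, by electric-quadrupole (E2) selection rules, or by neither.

E2

Δl = 2 − 2 = +0; l_i + l_f = 4.
Δm_l = +0.
E1 (Δl = ±1, |Δm_l| ≤ 1): not satisfied.
E2 (Δl = 0,±2, l_i+l_f ≥ 2, |Δm_l| ≤ 2): satisfied.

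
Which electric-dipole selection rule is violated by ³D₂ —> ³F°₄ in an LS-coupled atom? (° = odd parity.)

the ΔJ = 0, ±1 rule

Reading off the term symbols: S 1→1, L 2→3, J 2→4, parity even→odd.
Parity must change: even → odd — ok.
ΔS = 0: S: 1 → 1 — ok.
ΔL = 0, ±1 (not L=0↔0): L: 2 → 3, ΔL = +1 — ok.
ΔJ = 0, ±1 (not J=0↔0): J: 2 → 4, ΔJ = +2 — fails.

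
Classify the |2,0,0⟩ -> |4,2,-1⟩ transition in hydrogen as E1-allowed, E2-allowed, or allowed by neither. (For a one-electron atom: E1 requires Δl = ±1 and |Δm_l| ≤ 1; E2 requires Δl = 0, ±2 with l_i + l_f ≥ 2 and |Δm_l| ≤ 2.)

E2

Δl = 2 − 0 = +2; l_i + l_f = 2.
Δm_l = -1.
E1 (Δl = ±1, |Δm_l| ≤ 1): not satisfied.
E2 (Δl = 0,±2, l_i+l_f ≥ 2, |Δm_l| ≤ 2): satisfied.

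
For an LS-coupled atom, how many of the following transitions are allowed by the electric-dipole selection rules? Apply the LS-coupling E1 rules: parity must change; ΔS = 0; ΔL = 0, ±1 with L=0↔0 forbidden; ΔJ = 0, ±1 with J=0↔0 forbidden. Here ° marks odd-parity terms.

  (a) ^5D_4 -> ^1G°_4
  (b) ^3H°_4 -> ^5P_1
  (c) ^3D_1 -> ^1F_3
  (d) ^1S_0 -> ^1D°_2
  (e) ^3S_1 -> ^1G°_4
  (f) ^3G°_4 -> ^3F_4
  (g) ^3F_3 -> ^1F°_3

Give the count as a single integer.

1

(a) forbidden (ΔS, ΔL fail)
(b) forbidden (ΔS, ΔL, ΔJ fail)
(c) forbidden (parity, ΔS, ΔJ fail)
(d) forbidden (ΔL, ΔJ fail)
(e) forbidden (ΔS, ΔL, ΔJ fail)
(f) allowed
(g) forbidden (ΔS fails)
Total allowed: 1 of 7.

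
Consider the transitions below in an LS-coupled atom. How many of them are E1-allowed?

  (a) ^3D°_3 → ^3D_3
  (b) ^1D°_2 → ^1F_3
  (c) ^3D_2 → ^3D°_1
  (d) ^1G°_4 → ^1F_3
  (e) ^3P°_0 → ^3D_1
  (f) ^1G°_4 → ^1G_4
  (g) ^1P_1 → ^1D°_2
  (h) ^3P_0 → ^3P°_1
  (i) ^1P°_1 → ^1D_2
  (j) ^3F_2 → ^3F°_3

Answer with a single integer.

10

(a) allowed
(b) allowed
(c) allowed
(d) allowed
(e) allowed
(f) allowed
(g) allowed
(h) allowed
(i) allowed
(j) allowed
Total allowed: 10 of 10.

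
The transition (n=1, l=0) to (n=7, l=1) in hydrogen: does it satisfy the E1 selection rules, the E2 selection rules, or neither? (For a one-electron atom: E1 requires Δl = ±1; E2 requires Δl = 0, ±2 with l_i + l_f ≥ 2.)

Δl = 1 − 0 = +1; l_i + l_f = 1.
E1 (Δl = ±1): satisfied.
E2 (Δl = 0,±2, l_i+l_f ≥ 2): not satisfied.

E1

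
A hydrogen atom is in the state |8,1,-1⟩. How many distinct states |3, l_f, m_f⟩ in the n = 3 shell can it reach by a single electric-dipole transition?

E1 requires Δl = ±1, so l_f ∈ {0, 2}; with 0 ≤ l_f ≤ n_f−1 = 2, the allowed l_f values are {0, 2}.
For l_f = 0: m_f ∈ {m_i−1, m_i, m_i+1} ∩ [−0, 0] = {0} → 1 state.
For l_f = 2: m_f ∈ {m_i−1, m_i, m_i+1} ∩ [−2, 2] = {-2, -1, 0} → 3 states.
Total: 4.

4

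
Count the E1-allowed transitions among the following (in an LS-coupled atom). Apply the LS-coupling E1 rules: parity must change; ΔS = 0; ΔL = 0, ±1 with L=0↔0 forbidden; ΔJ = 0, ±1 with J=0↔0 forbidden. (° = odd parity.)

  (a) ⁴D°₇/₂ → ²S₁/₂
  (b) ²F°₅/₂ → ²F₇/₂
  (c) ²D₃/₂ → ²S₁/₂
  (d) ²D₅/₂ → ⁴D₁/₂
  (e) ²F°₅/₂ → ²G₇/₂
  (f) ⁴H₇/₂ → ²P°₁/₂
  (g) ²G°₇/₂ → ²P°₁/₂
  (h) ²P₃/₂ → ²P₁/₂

(a) forbidden (ΔS, ΔL, ΔJ fail)
(b) allowed
(c) forbidden (parity, ΔL fail)
(d) forbidden (parity, ΔS, ΔJ fail)
(e) allowed
(f) forbidden (ΔS, ΔL, ΔJ fail)
(g) forbidden (parity, ΔL, ΔJ fail)
(h) forbidden (parity fails)
Total allowed: 2 of 8.

2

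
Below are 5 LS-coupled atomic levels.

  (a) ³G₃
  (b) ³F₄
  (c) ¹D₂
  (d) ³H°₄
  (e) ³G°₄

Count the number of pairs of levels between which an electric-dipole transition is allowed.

(a)–(b): forbidden (parity).
(a)–(c): forbidden (parity, ΔS, ΔL).
(a)–(d): allowed.
(a)–(e): allowed.
(b)–(c): forbidden (parity, ΔS, ΔJ).
(b)–(d): forbidden (ΔL).
(b)–(e): allowed.
(c)–(d): forbidden (ΔS, ΔL, ΔJ).
(c)–(e): forbidden (ΔS, ΔL, ΔJ).
(d)–(e): forbidden (parity).
Allowed pairs: 3 of 10.

3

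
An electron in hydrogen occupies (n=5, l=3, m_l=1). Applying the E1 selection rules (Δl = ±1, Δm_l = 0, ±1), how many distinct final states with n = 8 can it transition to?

E1 requires Δl = ±1, so l_f ∈ {2, 4}; with 0 ≤ l_f ≤ n_f−1 = 7, the allowed l_f values are {2, 4}.
For l_f = 2: m_f ∈ {m_i−1, m_i, m_i+1} ∩ [−2, 2] = {0, 1, 2} → 3 states.
For l_f = 4: m_f ∈ {m_i−1, m_i, m_i+1} ∩ [−4, 4] = {0, 1, 2} → 3 states.
Total: 6.

6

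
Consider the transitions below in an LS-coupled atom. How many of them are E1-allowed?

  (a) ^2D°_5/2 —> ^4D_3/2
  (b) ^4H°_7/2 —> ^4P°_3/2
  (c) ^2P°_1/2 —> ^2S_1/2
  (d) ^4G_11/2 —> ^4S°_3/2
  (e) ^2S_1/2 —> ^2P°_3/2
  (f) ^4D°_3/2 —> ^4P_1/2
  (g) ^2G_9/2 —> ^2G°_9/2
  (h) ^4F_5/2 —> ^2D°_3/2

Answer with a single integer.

4

(a) forbidden (ΔS fails)
(b) forbidden (parity, ΔL, ΔJ fail)
(c) allowed
(d) forbidden (ΔL, ΔJ fail)
(e) allowed
(f) allowed
(g) allowed
(h) forbidden (ΔS fails)
Total allowed: 4 of 8.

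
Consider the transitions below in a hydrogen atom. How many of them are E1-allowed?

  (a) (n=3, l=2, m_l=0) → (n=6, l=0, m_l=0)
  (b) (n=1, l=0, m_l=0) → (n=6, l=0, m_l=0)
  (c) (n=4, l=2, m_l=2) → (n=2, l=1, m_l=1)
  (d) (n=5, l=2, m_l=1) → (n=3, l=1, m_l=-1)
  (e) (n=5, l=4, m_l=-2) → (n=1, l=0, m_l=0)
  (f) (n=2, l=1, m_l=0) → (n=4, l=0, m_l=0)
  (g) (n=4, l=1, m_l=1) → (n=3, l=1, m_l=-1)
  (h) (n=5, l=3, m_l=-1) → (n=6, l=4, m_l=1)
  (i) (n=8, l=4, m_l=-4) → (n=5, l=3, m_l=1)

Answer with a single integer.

2

(a) forbidden — Δl = -2 (E1 requires Δl = ±1)
(b) forbidden — Δl = +0 (E1 requires Δl = ±1)
(c) allowed
(d) forbidden — Δm_l = -2 (E1 requires Δm_l = 0, ±1)
(e) forbidden — Δl = -4 (E1 requires Δl = ±1); Δm_l = +2 (E1 requires Δm_l = 0, ±1)
(f) allowed
(g) forbidden — Δl = +0 (E1 requires Δl = ±1); Δm_l = -2 (E1 requires Δm_l = 0, ±1)
(h) forbidden — Δm_l = +2 (E1 requires Δm_l = 0, ±1)
(i) forbidden — Δm_l = +5 (E1 requires Δm_l = 0, ±1)
Total allowed: 2 of 9.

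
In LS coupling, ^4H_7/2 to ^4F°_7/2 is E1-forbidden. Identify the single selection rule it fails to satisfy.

Parity must change: even → odd — passes.
ΔS = 0: S: 3/2 → 3/2 — passes.
ΔL = 0, ±1 (not L=0↔0): L: 5 → 3, ΔL = -2 — fails.
ΔJ = 0, ±1 (not J=0↔0): J: 7/2 → 7/2, ΔJ = +0 — passes.

the ΔL = 0, ±1 rule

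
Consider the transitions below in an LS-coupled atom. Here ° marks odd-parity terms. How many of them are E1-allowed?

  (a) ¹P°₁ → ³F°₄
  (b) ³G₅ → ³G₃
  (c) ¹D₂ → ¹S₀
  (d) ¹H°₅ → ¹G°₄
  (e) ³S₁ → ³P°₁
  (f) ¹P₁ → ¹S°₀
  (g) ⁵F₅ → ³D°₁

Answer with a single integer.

(a) forbidden (parity, ΔS, ΔL, ΔJ fail)
(b) forbidden (parity, ΔJ fail)
(c) forbidden (parity, ΔL, ΔJ fail)
(d) forbidden (parity fails)
(e) allowed
(f) allowed
(g) forbidden (ΔS, ΔJ fail)
Total allowed: 2 of 7.

2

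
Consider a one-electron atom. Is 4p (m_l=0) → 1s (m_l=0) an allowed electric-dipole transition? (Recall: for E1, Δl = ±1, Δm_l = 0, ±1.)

allowed

Δl = 0 − 1 = -1; the E1 rule Δl = ±1 is satisfied.
Δm_l = 0 − (0) = +0. E1 requires Δm_l = 0, ±1: satisfied.
All E1 selection rules are satisfied.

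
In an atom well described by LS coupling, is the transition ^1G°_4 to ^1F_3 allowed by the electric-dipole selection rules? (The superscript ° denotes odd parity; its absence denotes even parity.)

allowed

Initial level: S=0, L=4, J=4, parity odd. Final level: S=0, L=3, J=3, parity even.
Parity must change: odd → even — satisfied.
ΔJ = 0, ±1 (not J=0↔0): J: 4 → 3, ΔJ = -1 — satisfied.
ΔL = 0, ±1 (not L=0↔0): L: 4 → 3, ΔL = -1 — satisfied.
ΔS = 0: S: 0 → 0 — satisfied.
All four E1 rules are satisfied.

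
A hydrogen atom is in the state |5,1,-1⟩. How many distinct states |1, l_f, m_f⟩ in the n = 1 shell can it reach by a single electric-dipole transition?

E1 requires Δl = ±1, so l_f ∈ {0, 2}; with 0 ≤ l_f ≤ n_f−1 = 0, the allowed l_f values are {0}.
For l_f = 0: m_f ∈ {m_i−1, m_i, m_i+1} ∩ [−0, 0] = {0} → 1 state.
Total: 1.

1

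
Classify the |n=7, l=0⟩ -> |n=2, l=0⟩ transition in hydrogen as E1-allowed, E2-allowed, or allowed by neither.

Δl = 0 − 0 = +0; l_i + l_f = 0.
E1 (Δl = ±1): not satisfied.
E2 (Δl = 0,±2, l_i+l_f ≥ 2): not satisfied.

neither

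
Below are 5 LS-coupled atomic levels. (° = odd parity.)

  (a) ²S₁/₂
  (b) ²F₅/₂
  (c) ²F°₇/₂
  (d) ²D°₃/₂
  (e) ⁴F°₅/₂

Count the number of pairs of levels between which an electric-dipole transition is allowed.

2

(a)–(b): forbidden (parity, ΔL, ΔJ).
(a)–(c): forbidden (ΔL, ΔJ).
(a)–(d): forbidden (ΔL).
(a)–(e): forbidden (ΔS, ΔL, ΔJ).
(b)–(c): allowed.
(b)–(d): allowed.
(b)–(e): forbidden (ΔS).
(c)–(d): forbidden (parity, ΔJ).
(c)–(e): forbidden (parity, ΔS).
(d)–(e): forbidden (parity, ΔS).
Allowed pairs: 2 of 10.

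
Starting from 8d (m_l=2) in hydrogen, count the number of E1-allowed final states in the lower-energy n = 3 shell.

E1 requires Δl = ±1, so l_f ∈ {1, 3}; with 0 ≤ l_f ≤ n_f−1 = 2, the allowed l_f values are {1}.
For l_f = 1: m_f ∈ {m_i−1, m_i, m_i+1} ∩ [−1, 1] = {1} → 1 state.
Total: 1.

1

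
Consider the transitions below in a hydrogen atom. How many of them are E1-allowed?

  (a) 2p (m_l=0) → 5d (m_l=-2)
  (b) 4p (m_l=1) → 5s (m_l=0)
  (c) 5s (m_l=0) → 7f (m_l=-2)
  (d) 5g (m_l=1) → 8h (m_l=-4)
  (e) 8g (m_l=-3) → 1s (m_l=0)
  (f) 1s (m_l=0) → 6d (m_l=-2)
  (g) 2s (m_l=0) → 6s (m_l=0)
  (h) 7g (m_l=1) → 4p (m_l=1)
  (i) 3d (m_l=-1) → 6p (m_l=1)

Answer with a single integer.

(a) forbidden — Δm_l = -2 (E1 requires Δm_l = 0, ±1)
(b) allowed
(c) forbidden — Δl = +3 (E1 requires Δl = ±1); Δm_l = -2 (E1 requires Δm_l = 0, ±1)
(d) forbidden — Δm_l = -5 (E1 requires Δm_l = 0, ±1)
(e) forbidden — Δl = -4 (E1 requires Δl = ±1); Δm_l = +3 (E1 requires Δm_l = 0, ±1)
(f) forbidden — Δl = +2 (E1 requires Δl = ±1); Δm_l = -2 (E1 requires Δm_l = 0, ±1)
(g) forbidden — Δl = +0 (E1 requires Δl = ±1)
(h) forbidden — Δl = -3 (E1 requires Δl = ±1)
(i) forbidden — Δm_l = +2 (E1 requires Δm_l = 0, ±1)
Total allowed: 1 of 9.

1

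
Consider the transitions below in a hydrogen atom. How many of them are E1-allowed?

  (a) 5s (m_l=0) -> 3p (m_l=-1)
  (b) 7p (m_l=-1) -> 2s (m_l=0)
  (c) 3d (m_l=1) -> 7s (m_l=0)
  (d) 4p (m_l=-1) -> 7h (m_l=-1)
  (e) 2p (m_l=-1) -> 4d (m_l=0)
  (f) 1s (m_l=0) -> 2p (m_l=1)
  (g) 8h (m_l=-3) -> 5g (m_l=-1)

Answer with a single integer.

(a) allowed
(b) allowed
(c) forbidden — Δl = -2 (E1 requires Δl = ±1)
(d) forbidden — Δl = +4 (E1 requires Δl = ±1)
(e) allowed
(f) allowed
(g) forbidden — Δm_l = +2 (E1 requires Δm_l = 0, ±1)
Total allowed: 4 of 7.

4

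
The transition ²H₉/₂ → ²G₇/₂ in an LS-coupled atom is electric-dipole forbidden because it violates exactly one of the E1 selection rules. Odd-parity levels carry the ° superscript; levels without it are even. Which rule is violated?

parity

Initial level: S=1/2, L=5, J=9/2, parity even. Final level: S=1/2, L=4, J=7/2, parity even.
Parity must change: even → even — violated.
ΔS = 0: S: 1/2 → 1/2 — satisfied.
ΔL = 0, ±1 (not L=0↔0): L: 5 → 4, ΔL = -1 — satisfied.
ΔJ = 0, ±1 (not J=0↔0): J: 9/2 → 7/2, ΔJ = -1 — satisfied.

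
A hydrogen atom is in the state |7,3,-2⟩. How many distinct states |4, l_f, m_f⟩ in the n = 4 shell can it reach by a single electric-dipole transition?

E1 requires Δl = ±1, so l_f ∈ {2, 4}; with 0 ≤ l_f ≤ n_f−1 = 3, the allowed l_f values are {2}.
For l_f = 2: m_f ∈ {m_i−1, m_i, m_i+1} ∩ [−2, 2] = {-2, -1} → 2 states.
Total: 2.

2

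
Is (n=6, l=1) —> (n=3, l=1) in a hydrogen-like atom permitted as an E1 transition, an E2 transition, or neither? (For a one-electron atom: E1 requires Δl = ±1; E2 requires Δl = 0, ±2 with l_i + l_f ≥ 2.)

E2

Δl = 1 − 1 = +0; l_i + l_f = 2.
E1 (Δl = ±1): not satisfied.
E2 (Δl = 0,±2, l_i+l_f ≥ 2): satisfied.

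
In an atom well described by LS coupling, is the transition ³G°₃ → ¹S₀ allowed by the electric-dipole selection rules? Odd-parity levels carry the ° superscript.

Reading off the term symbols: S 1→0, L 4→0, J 3→0, parity odd→even.
Parity must change: odd → even — passes.
ΔS = 0: S: 1 → 0 — fails.
ΔL = 0, ±1 (not L=0↔0): L: 4 → 0, ΔL = -4 — fails.
ΔJ = 0, ±1 (not J=0↔0): J: 3 → 0, ΔJ = -3 — fails.
Rule(s) violated: ΔS, ΔL, ΔJ.

forbidden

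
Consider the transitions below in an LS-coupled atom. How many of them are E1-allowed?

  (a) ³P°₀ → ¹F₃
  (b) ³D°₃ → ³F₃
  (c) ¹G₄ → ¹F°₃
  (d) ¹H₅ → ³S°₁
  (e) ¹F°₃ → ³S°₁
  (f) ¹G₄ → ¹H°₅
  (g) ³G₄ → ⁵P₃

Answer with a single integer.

3

(a) forbidden (ΔS, ΔL, ΔJ fail)
(b) allowed
(c) allowed
(d) forbidden (ΔS, ΔL, ΔJ fail)
(e) forbidden (parity, ΔS, ΔL, ΔJ fail)
(f) allowed
(g) forbidden (parity, ΔS, ΔL fail)
Total allowed: 3 of 7.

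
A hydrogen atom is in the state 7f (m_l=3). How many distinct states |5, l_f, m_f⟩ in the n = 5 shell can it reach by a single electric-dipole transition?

E1 requires Δl = ±1, so l_f ∈ {2, 4}; with 0 ≤ l_f ≤ n_f−1 = 4, the allowed l_f values are {2, 4}.
For l_f = 2: m_f ∈ {m_i−1, m_i, m_i+1} ∩ [−2, 2] = {2} → 1 state.
For l_f = 4: m_f ∈ {m_i−1, m_i, m_i+1} ∩ [−4, 4] = {2, 3, 4} → 3 states.
Total: 4.

4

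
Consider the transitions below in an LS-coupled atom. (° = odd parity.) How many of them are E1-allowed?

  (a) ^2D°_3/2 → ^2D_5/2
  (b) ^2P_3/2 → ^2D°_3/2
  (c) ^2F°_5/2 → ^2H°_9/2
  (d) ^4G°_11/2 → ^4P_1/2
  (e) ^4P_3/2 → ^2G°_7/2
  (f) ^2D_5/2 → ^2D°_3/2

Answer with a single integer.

(a) allowed
(b) allowed
(c) forbidden (parity, ΔL, ΔJ fail)
(d) forbidden (ΔL, ΔJ fail)
(e) forbidden (ΔS, ΔL, ΔJ fail)
(f) allowed
Total allowed: 3 of 6.

3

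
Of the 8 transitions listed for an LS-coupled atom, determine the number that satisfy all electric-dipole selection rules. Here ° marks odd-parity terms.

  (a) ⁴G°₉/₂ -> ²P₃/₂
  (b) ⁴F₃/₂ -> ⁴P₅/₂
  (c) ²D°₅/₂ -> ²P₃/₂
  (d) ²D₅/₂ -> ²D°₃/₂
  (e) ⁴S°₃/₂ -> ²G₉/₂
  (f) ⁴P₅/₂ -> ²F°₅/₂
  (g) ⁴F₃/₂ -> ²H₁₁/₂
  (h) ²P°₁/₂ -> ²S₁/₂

(a) forbidden (ΔS, ΔL, ΔJ fail)
(b) forbidden (parity, ΔL fail)
(c) allowed
(d) allowed
(e) forbidden (ΔS, ΔL, ΔJ fail)
(f) forbidden (ΔS, ΔL fail)
(g) forbidden (parity, ΔS, ΔL, ΔJ fail)
(h) allowed
Total allowed: 3 of 8.

3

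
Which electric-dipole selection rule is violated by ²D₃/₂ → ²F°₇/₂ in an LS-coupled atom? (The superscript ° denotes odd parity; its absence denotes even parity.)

the ΔJ = 0, ±1 rule

Reading off the term symbols: S 1/2→1/2, L 2→3, J 3/2→7/2, parity even→odd.
ΔL = 0, ±1 (not L=0↔0): L: 2 → 3, ΔL = +1 — satisfied.
Parity must change: even → odd — satisfied.
ΔJ = 0, ±1 (not J=0↔0): J: 3/2 → 7/2, ΔJ = +2 — violated.
ΔS = 0: S: 1/2 → 1/2 — satisfied.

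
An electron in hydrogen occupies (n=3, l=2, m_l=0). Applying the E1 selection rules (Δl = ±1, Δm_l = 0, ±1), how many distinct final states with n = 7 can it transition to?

E1 requires Δl = ±1, so l_f ∈ {1, 3}; with 0 ≤ l_f ≤ n_f−1 = 6, the allowed l_f values are {1, 3}.
For l_f = 1: m_f ∈ {m_i−1, m_i, m_i+1} ∩ [−1, 1] = {-1, 0, 1} → 3 states.
For l_f = 3: m_f ∈ {m_i−1, m_i, m_i+1} ∩ [−3, 3] = {-1, 0, 1} → 3 states.
Total: 6.

6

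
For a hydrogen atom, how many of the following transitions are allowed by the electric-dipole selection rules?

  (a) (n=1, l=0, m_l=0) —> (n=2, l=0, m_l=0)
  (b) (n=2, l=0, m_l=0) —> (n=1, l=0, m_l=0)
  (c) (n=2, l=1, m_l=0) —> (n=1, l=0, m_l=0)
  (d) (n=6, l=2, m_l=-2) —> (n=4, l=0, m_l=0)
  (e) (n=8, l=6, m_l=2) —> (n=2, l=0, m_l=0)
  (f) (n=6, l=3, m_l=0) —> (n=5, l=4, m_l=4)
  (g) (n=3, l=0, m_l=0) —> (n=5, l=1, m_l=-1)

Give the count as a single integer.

2

(a) forbidden — Δl = +0 (E1 requires Δl = ±1)
(b) forbidden — Δl = +0 (E1 requires Δl = ±1)
(c) allowed
(d) forbidden — Δl = -2 (E1 requires Δl = ±1); Δm_l = +2 (E1 requires Δm_l = 0, ±1)
(e) forbidden — Δl = -6 (E1 requires Δl = ±1); Δm_l = -2 (E1 requires Δm_l = 0, ±1)
(f) forbidden — Δm_l = +4 (E1 requires Δm_l = 0, ±1)
(g) allowed
Total allowed: 2 of 7.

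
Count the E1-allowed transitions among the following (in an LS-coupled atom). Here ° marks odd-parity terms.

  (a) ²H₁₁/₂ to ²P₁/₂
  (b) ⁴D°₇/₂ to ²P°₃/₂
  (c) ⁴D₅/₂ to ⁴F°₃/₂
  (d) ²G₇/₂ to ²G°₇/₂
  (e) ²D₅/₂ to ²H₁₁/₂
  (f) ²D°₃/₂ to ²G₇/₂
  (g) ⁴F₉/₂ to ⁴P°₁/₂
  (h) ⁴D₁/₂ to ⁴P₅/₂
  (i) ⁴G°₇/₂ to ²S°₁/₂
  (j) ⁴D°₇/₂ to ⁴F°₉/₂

2

(a) forbidden (parity, ΔL, ΔJ fail)
(b) forbidden (parity, ΔS, ΔJ fail)
(c) allowed
(d) allowed
(e) forbidden (parity, ΔL, ΔJ fail)
(f) forbidden (ΔL, ΔJ fail)
(g) forbidden (ΔL, ΔJ fail)
(h) forbidden (parity, ΔJ fail)
(i) forbidden (parity, ΔS, ΔL, ΔJ fail)
(j) forbidden (parity fails)
Total allowed: 2 of 10.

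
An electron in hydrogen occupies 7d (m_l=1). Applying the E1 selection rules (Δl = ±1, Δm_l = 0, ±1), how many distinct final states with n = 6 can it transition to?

5

E1 requires Δl = ±1, so l_f ∈ {1, 3}; with 0 ≤ l_f ≤ n_f−1 = 5, the allowed l_f values are {1, 3}.
For l_f = 1: m_f ∈ {m_i−1, m_i, m_i+1} ∩ [−1, 1] = {0, 1} → 2 states.
For l_f = 3: m_f ∈ {m_i−1, m_i, m_i+1} ∩ [−3, 3] = {0, 1, 2} → 3 states.
Total: 5.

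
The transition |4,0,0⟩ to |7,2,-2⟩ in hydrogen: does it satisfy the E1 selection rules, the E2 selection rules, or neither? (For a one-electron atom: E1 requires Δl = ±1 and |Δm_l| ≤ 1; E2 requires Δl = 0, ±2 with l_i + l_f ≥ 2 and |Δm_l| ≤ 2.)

E2

Δl = 2 − 0 = +2; l_i + l_f = 2.
Δm_l = -2.
E1 (Δl = ±1, |Δm_l| ≤ 1): not satisfied.
E2 (Δl = 0,±2, l_i+l_f ≥ 2, |Δm_l| ≤ 2): satisfied.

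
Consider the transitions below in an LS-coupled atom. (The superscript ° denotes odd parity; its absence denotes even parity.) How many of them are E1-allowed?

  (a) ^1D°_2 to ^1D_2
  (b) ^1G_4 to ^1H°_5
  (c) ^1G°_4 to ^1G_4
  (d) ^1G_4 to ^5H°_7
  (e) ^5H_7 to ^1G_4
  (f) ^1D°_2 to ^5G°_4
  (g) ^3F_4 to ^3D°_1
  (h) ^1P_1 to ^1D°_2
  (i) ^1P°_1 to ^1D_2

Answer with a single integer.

(a) allowed
(b) allowed
(c) allowed
(d) forbidden (ΔS, ΔJ fail)
(e) forbidden (parity, ΔS, ΔJ fail)
(f) forbidden (parity, ΔS, ΔL, ΔJ fail)
(g) forbidden (ΔJ fails)
(h) allowed
(i) allowed
Total allowed: 5 of 9.

5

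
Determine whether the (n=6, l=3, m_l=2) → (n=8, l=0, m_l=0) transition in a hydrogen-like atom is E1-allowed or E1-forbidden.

forbidden

Δl = 0 − 3 = -3; the E1 rule Δl = ±1 is fails.
m_l: 2 → 0 (Δm_l = -2). |Δm_l| ≤ 1 fails.
The transition is electric-dipole forbidden.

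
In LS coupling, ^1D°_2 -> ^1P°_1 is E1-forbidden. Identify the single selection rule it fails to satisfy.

parity

Parity must change: odd → odd — ✗.
ΔS = 0: S: 0 → 0 — ✓.
ΔL = 0, ±1 (not L=0↔0): L: 2 → 1, ΔL = -1 — ✓.
ΔJ = 0, ±1 (not J=0↔0): J: 2 → 1, ΔJ = -1 — ✓.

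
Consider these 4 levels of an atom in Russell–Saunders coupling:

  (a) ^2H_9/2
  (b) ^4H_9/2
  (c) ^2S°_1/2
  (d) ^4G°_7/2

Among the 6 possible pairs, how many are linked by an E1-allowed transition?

1

(a)–(b): forbidden (parity, ΔS).
(a)–(c): forbidden (ΔL, ΔJ).
(a)–(d): forbidden (ΔS).
(b)–(c): forbidden (ΔS, ΔL, ΔJ).
(b)–(d): allowed.
(c)–(d): forbidden (parity, ΔS, ΔL, ΔJ).
Allowed pairs: 1 of 6.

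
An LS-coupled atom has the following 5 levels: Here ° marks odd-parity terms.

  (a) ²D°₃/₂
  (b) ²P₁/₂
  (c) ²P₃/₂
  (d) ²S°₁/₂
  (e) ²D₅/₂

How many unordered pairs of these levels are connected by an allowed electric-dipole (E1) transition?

(a)–(b): allowed.
(a)–(c): allowed.
(a)–(d): forbidden (parity, ΔL).
(a)–(e): allowed.
(b)–(c): forbidden (parity).
(b)–(d): allowed.
(b)–(e): forbidden (parity, ΔJ).
(c)–(d): allowed.
(c)–(e): forbidden (parity).
(d)–(e): forbidden (ΔL, ΔJ).
Allowed pairs: 5 of 10.

5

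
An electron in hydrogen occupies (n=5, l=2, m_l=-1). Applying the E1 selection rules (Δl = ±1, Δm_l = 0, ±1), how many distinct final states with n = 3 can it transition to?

2

E1 requires Δl = ±1, so l_f ∈ {1, 3}; with 0 ≤ l_f ≤ n_f−1 = 2, the allowed l_f values are {1}.
For l_f = 1: m_f ∈ {m_i−1, m_i, m_i+1} ∩ [−1, 1] = {-1, 0} → 2 states.
Total: 2.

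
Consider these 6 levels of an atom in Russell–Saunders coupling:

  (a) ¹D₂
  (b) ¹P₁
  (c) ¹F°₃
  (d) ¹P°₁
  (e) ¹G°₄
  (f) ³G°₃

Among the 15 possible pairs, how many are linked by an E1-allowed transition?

(a)–(b): forbidden (parity).
(a)–(c): allowed.
(a)–(d): allowed.
(a)–(e): forbidden (ΔL, ΔJ).
(a)–(f): forbidden (ΔS, ΔL).
(b)–(c): forbidden (ΔL, ΔJ).
(b)–(d): allowed.
(b)–(e): forbidden (ΔL, ΔJ).
(b)–(f): forbidden (ΔS, ΔL, ΔJ).
(c)–(d): forbidden (parity, ΔL, ΔJ).
(c)–(e): forbidden (parity).
(c)–(f): forbidden (parity, ΔS).
(d)–(e): forbidden (parity, ΔL, ΔJ).
(d)–(f): forbidden (parity, ΔS, ΔL, ΔJ).
(e)–(f): forbidden (parity, ΔS).
Allowed pairs: 3 of 15.

3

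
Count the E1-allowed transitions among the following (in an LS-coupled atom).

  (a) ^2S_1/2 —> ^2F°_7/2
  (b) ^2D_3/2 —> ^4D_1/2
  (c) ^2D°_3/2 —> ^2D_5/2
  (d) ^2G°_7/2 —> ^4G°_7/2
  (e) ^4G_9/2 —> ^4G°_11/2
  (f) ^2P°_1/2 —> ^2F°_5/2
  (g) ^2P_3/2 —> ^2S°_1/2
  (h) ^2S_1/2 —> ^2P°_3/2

4

(a) forbidden (ΔL, ΔJ fail)
(b) forbidden (parity, ΔS fail)
(c) allowed
(d) forbidden (parity, ΔS fail)
(e) allowed
(f) forbidden (parity, ΔL, ΔJ fail)
(g) allowed
(h) allowed
Total allowed: 4 of 8.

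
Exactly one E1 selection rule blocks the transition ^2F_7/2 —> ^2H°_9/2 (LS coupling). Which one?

the ΔL = 0, ±1 rule

Parity must change: even → odd — passes.
ΔS = 0: S: 1/2 → 1/2 — passes.
ΔL = 0, ±1 (not L=0↔0): L: 3 → 5, ΔL = +2 — fails.
ΔJ = 0, ±1 (not J=0↔0): J: 7/2 → 9/2, ΔJ = +1 — passes.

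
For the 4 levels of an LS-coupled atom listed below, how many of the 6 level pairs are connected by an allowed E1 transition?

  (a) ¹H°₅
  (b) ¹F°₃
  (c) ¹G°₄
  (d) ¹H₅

2

(a)–(b): forbidden (parity, ΔL, ΔJ).
(a)–(c): forbidden (parity).
(a)–(d): allowed.
(b)–(c): forbidden (parity).
(b)–(d): forbidden (ΔL, ΔJ).
(c)–(d): allowed.
Allowed pairs: 2 of 6.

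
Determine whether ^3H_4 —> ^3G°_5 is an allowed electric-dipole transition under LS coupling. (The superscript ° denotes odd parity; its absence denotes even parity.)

Reading off the term symbols: S 1→1, L 5→4, J 4→5, parity even→odd.
Parity must change: even → odd — ✓.
ΔS = 0: S: 1 → 1 — ✓.
ΔL = 0, ±1 (not L=0↔0): L: 5 → 4, ΔL = -1 — ✓.
ΔJ = 0, ±1 (not J=0↔0): J: 4 → 5, ΔJ = +1 — ✓.
All four E1 rules are satisfied.

allowed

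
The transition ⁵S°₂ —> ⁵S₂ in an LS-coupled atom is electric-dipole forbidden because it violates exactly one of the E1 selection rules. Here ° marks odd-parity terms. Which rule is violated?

Reading off the term symbols: S 2→2, L 0→0, J 2→2, parity odd→even.
ΔJ = 0, ±1 (not J=0↔0): J: 2 → 2, ΔJ = +0 — passes.
ΔL = 0, ±1 (not L=0↔0): L: 0 → 0, ΔL = +0 — fails.
Parity must change: odd → even — passes.
ΔS = 0: S: 2 → 2 — passes.

the L=0 ↔ L=0 exclusion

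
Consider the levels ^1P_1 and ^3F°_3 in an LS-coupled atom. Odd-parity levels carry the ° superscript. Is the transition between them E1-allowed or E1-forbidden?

Parity must change: even → odd — passes.
ΔS = 0: S: 0 → 1 — fails.
ΔL = 0, ±1 (not L=0↔0): L: 1 → 3, ΔL = +2 — fails.
ΔJ = 0, ±1 (not J=0↔0): J: 1 → 3, ΔJ = +2 — fails.
Rule(s) violated: ΔS, ΔL, ΔJ.

forbidden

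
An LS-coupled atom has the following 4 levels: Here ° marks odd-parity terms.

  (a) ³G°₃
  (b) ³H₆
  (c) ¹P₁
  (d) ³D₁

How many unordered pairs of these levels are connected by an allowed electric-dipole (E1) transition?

(a)–(b): forbidden (ΔJ).
(a)–(c): forbidden (ΔS, ΔL, ΔJ).
(a)–(d): forbidden (ΔL, ΔJ).
(b)–(c): forbidden (parity, ΔS, ΔL, ΔJ).
(b)–(d): forbidden (parity, ΔL, ΔJ).
(c)–(d): forbidden (parity, ΔS).
Allowed pairs: 0 of 6.

0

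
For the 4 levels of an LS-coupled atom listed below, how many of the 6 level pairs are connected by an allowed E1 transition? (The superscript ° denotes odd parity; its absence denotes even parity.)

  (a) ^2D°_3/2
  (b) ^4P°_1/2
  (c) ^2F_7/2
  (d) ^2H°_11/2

0

(a)–(b): forbidden (parity, ΔS).
(a)–(c): forbidden (ΔJ).
(a)–(d): forbidden (parity, ΔL, ΔJ).
(b)–(c): forbidden (ΔS, ΔL, ΔJ).
(b)–(d): forbidden (parity, ΔS, ΔL, ΔJ).
(c)–(d): forbidden (ΔL, ΔJ).
Allowed pairs: 0 of 6.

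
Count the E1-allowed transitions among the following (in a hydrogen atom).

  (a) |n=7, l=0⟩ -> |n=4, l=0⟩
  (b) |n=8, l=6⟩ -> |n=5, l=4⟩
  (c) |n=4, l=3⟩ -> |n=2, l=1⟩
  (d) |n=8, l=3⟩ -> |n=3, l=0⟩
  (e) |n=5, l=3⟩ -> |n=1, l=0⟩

(a) forbidden — Δl = +0 (E1 requires Δl = ±1)
(b) forbidden — Δl = -2 (E1 requires Δl = ±1)
(c) forbidden — Δl = -2 (E1 requires Δl = ±1)
(d) forbidden — Δl = -3 (E1 requires Δl = ±1)
(e) forbidden — Δl = -3 (E1 requires Δl = ±1)
Total allowed: 0 of 5.

0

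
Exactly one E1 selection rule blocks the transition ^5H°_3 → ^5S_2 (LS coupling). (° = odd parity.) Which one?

the ΔL = 0, ±1 rule

Reading off the term symbols: S 2→2, L 5→0, J 3→2, parity odd→even.
Parity must change: odd → even — ok.
ΔS = 0: S: 2 → 2 — ok.
ΔL = 0, ±1 (not L=0↔0): L: 5 → 0, ΔL = -5 — fails.
ΔJ = 0, ±1 (not J=0↔0): J: 3 → 2, ΔJ = -1 — ok.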